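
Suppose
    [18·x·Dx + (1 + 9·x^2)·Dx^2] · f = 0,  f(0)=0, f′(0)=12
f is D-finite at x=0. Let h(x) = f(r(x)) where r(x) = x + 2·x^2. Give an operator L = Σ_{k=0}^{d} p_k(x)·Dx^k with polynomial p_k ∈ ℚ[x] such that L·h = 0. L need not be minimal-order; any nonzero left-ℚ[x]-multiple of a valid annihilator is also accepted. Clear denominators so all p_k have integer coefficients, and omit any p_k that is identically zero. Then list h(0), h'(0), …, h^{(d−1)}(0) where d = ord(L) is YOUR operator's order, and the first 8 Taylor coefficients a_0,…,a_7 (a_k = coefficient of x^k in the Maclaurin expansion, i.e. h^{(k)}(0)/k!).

f: a_k = 0, 12, 0, -36, 0, 972/5, 0, -8748/7, …
f∘r: x↦r, Dx↦Dx/r' in L_f ⇒ L₀.
L = (-4 + 18·x + 144·x^2 + 432·x^3 + 432·x^4)·Dx + (1 + 4·x + 9·x^2 + 72·x^3 + 180·x^4 + 144·x^5)·Dx^2  (order 2).
h: a_k = 0, 12, 24, -36, -216, -1188/5, 1656, 45684/7, …
ICs: h(0) = 0, h′(0) = 12.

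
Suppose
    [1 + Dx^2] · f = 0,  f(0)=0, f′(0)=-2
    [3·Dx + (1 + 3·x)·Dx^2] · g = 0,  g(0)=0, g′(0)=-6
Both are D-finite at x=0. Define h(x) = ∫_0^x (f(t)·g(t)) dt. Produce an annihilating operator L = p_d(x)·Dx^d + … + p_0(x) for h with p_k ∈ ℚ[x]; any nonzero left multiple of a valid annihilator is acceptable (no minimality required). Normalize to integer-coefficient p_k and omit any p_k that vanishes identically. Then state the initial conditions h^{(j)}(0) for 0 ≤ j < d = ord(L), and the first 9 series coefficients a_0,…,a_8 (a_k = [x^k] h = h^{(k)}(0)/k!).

f: a_k = 0, -2, 0, 1/3, 0, -1/60, 0, 1/2520, 0, …
g: a_k = 0, -6, 9, -18, 81/2, -486/5, 243, -4374/7, 6561/4, …
f·g: L₀ = L_f ⊗_s L_g, ord ≤ 2·2.
h=∫h₀ ⇒ L = L₀·Dx.
L = (-203 - 222·x - 189·x^2 + 432·x^3 + 324·x^4)·Dx + (-84 - 108·x + 648·x^2 + 648·x^3)·Dx^2 + (-208 - 228·x - 54·x^2 + 864·x^3 + 648·x^4)·Dx^3 + (-84 - 108·x + 648·x^2 + 648·x^3)·Dx^4 + (-5 - 6·x + 135·x^2 + 432·x^3 + 324·x^4)·Dx^5  (order 5).
h: a_k = 0, 0, 0, 4, -9/2, 34/5, -13, 377/14, -9453/160, …
ICs: h(0) = 0, h′(0) = 0, h′′(0) = 0, h′′′(0) = 24, h′′′′(0) = -108.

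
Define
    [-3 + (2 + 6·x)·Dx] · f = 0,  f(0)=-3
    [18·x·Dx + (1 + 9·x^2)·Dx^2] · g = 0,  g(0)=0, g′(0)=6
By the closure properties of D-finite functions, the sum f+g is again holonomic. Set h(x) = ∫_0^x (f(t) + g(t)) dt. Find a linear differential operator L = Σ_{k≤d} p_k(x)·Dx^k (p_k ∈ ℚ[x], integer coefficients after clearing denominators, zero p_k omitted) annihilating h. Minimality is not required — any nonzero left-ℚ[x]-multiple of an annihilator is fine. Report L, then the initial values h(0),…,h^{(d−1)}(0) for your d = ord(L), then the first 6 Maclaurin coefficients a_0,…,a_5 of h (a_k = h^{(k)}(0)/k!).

f: a_k = -3, -9/2, 27/8, -81/16, 1215/128, -5103/256, …
g: a_k = 0, 6, 0, -18, 0, 486/5, …
f+g: L₀ = lclm(L_f,L_g), ord ≤ 1+2.
Integrate: L := L₀·Dx.
L = (-36 - 270·x + 972·x^2 + 1458·x^3)·Dx^2 + (-33 - 144·x + 270·x^2 + 3888·x^3 + 5103·x^4)·Dx^3 + (-2 + 18·x + 108·x^2 + 324·x^3 + 1134·x^4 + 1458·x^5)·Dx^4  (order 4).
h: a_k = 0, -3, 3/4, 9/8, -369/64, 243/128, …
ICs: h(0) = 0, h′(0) = -3, h′′(0) = 3/2, h′′′(0) = 27/4.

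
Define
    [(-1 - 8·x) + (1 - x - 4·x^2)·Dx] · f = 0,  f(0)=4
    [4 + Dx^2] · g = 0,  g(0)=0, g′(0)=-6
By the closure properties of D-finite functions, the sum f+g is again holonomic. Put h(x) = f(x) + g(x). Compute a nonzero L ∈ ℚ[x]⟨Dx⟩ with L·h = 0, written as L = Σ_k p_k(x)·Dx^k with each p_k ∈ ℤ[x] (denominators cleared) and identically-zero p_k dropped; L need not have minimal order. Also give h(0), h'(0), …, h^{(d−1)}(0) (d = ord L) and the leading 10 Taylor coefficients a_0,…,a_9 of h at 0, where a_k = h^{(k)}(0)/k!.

f: a_k = 4, 4, 20, 36, 116, 260, 724, 1764, 4660, 11716, …
g: a_k = 0, -6, 0, 4, 0, -4/5, 0, 8/105, 0, -4/945, …
Sum ⇒ L₀ = lclm(L_f,L_g) in ℚ(x)⟨Dx⟩.
L = (116 + 1008·x + 968·x^2 + 2688·x^3 + 640·x^4 + 1024·x^5) + (-28 - 4·x + 8·x^2 + 200·x^3 + 480·x^4 + 384·x^5 + 512·x^6)·Dx + (29 + 252·x + 242·x^2 + 672·x^3 + 160·x^4 + 256·x^5)·Dx^2 + (-7 - x + 2·x^2 + 50·x^3 + 120·x^4 + 96·x^5 + 128·x^6)·Dx^3  (order 3).
h: a_k = 4, -2, 20, 40, 116, 1296/5, 724, 185228/105, 4660, 11071616/945, …
ICs: h(0) = 4, h′(0) = -2, h′′(0) = 40.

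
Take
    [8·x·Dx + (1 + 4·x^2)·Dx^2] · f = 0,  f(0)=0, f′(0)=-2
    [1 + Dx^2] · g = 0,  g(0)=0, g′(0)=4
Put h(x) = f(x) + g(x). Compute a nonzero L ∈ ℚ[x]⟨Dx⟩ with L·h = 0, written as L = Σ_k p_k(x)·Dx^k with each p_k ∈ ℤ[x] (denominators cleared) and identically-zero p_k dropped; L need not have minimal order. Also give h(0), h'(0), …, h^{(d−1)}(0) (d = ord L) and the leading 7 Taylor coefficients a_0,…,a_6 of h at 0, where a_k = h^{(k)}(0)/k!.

L = (-376·x + 1600·x^3 + 128·x^5)·Dx + (-7 + 76·x^2 + 432·x^4 + 64·x^6)·Dx^2 + (-376·x + 1600·x^3 + 128·x^5)·Dx^3 + (-7 + 76·x^2 + 432·x^4 + 64·x^6)·Dx^4  (order 4).
h: a_k = 0, 2, 0, 2, 0, -191/30, 0, …
ICs: h(0) = 0, h′(0) = 2, h′′(0) = 0, h′′′(0) = 12.

f: a_k = 0, -2, 0, 8/3, 0, -32/5, 0, …
g: a_k = 0, 4, 0, -2/3, 0, 1/30, 0, …
h₀=f+g: left-lcm gives L₀, ord ≤ 4.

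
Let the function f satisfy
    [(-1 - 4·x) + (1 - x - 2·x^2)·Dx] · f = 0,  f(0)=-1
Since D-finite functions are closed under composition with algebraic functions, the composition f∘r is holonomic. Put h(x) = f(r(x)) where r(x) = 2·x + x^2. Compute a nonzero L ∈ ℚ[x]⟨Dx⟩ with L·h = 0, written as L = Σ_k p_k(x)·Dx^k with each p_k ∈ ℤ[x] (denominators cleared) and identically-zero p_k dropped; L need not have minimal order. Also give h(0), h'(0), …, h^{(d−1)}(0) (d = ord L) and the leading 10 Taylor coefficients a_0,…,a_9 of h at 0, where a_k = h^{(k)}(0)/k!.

L = (2 + 16·x + 8·x^2) + (-1 + 3·x + 6·x^2 + 2·x^3)·Dx  (order 1).
h: a_k = -1, -2, -13, -52, -239, -1054, -4701, -20904, -93027, -413906, …
ICs: h(0) = -1.

f: a_k = -1, -1, -3, -5, -11, -21, -43, -85, -171, -341, …
h₀=f(r): pull back L_f along r ⇒ L₀.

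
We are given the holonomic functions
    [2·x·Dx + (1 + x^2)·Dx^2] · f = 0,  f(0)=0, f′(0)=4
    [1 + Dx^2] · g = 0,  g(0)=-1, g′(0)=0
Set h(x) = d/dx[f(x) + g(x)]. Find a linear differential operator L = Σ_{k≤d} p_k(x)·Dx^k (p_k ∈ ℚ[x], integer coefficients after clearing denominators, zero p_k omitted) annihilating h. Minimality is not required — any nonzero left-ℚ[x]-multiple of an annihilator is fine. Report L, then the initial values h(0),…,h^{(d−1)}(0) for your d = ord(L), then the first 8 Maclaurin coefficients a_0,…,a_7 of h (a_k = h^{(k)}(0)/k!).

L = (-22·x + 28·x^3 + 2·x^5) + (-1 + 7·x^2 + 9·x^4 + x^6)·Dx + (-22·x + 28·x^3 + 2·x^5)·Dx^2 + (-1 + 7·x^2 + 9·x^4 + x^6)·Dx^3  (order 3).
h: a_k = 4, 1, -4, -1/6, 4, 1/120, -4, -1/5040, …
ICs: h(0) = 4, h′(0) = 1, h′′(0) = -8.

f: a_k = 0, 4, 0, -4/3, 0, 4/5, 0, -4/7, …
g: a_k = -1, 0, 1/2, 0, -1/24, 0, 1/720, 0, …
h₀=f+g: left-lcm gives L₀, ord ≤ 4.
h=h₀': d/dx-closure on L₀ ⇒ L.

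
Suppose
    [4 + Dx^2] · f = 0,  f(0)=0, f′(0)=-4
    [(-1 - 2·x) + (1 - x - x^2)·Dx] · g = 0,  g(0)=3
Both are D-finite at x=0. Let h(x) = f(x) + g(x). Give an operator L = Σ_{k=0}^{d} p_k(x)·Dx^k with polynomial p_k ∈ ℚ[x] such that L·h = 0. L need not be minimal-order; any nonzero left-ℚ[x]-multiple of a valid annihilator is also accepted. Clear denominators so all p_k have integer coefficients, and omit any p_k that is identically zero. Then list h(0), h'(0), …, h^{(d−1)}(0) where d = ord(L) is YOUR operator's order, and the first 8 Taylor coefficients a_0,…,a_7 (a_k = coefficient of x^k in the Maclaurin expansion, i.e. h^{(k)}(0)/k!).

f: a_k = 0, -4, 0, 8/3, 0, -8/15, 0, 16/315, …
g: a_k = 3, 3, 6, 9, 15, 24, 39, 63, …
L₀ := lclm(L_f,L_g); ord L₀ ≤ 2+1.
L = (-44 - 96·x - 32·x^2 - 48·x^3 - 40·x^4 - 16·x^5) + (16 - 20·x - 8·x^2 + 16·x^3 - 12·x^4 - 24·x^5 - 8·x^6)·Dx + (-11 - 24·x - 8·x^2 - 12·x^3 - 10·x^4 - 4·x^5)·Dx^2 + (4 - 5·x - 2·x^2 + 4·x^3 - 3·x^4 - 6·x^5 - 2·x^6)·Dx^3  (order 3).
h: a_k = 3, -1, 6, 35/3, 15, 352/15, 39, 19861/315, …
ICs: h(0) = 3, h′(0) = -1, h′′(0) = 12.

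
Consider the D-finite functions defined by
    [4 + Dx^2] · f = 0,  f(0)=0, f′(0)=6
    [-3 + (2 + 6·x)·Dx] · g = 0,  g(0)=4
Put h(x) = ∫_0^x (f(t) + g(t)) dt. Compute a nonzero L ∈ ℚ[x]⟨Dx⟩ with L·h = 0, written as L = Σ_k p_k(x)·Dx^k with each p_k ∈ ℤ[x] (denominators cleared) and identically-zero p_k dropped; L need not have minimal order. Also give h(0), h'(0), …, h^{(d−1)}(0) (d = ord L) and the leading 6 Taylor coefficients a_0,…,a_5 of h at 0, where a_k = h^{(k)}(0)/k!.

f: a_k = 0, 6, 0, -4, 0, 4/5, …
g: a_k = 4, 6, -9/2, 27/4, -405/32, 1701/64, …
h₀=f+g: left-lcm gives L₀, ord ≤ 3.
∫: right-multiply L₀ by Dx.
L = (-516 - 1152·x - 1728·x^2)·Dx + (56 + 936·x + 3456·x^2 + 3456·x^3)·Dx^2 + (-129 - 288·x - 432·x^2)·Dx^3 + (14 + 234·x + 864·x^2 + 864·x^3)·Dx^4  (order 4).
h: a_k = 0, 4, 6, -3/2, 11/16, -81/32, …
ICs: h(0) = 0, h′(0) = 4, h′′(0) = 12, h′′′(0) = -9.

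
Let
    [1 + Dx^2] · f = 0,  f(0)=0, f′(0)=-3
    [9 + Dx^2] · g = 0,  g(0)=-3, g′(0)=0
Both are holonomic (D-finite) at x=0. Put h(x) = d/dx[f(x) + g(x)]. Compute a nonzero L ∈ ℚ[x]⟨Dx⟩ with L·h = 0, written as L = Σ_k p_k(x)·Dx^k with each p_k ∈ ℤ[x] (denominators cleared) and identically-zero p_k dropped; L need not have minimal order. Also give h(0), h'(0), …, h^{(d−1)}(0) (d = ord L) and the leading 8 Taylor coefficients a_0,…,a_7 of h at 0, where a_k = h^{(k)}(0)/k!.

f: a_k = 0, -3, 0, 1/2, 0, -1/40, 0, 1/1680, …
g: a_k = -3, 0, 27/2, 0, -81/8, 0, 243/80, 0, …
h₀=f+g: left-lcm gives L₀, ord ≤ 4.
Differentiate: ansatz ord ≤ ord L₀ ⇒ L.
L = 9 + 10·Dx^2 + Dx^4  (order 4).
h: a_k = -3, 27, 3/2, -81/2, -1/8, 729/40, 1/240, -2187/560, …
ICs: h(0) = -3, h′(0) = 27, h′′(0) = 3, h′′′(0) = -243.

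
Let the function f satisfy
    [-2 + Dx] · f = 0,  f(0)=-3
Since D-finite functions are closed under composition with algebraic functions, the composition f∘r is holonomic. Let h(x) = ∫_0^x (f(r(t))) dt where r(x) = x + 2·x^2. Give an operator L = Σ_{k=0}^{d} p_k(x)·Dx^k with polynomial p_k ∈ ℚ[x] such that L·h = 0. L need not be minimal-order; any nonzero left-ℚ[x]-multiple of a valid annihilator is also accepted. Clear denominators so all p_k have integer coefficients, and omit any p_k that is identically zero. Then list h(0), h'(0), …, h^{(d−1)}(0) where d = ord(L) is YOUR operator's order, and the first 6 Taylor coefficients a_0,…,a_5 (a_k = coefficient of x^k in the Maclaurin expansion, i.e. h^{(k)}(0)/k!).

f: a_k = -3, -6, -6, -4, -2, -4/5, …
L₀ from L_f via x↦r, Dx↦r'^{-1}Dx.
∫: right-multiply L₀ by Dx.
L = (-2 - 8·x)·Dx + Dx^2  (order 2).
h: a_k = 0, -3, -3, -6, -7, -10, …
ICs: h(0) = 0, h′(0) = -3.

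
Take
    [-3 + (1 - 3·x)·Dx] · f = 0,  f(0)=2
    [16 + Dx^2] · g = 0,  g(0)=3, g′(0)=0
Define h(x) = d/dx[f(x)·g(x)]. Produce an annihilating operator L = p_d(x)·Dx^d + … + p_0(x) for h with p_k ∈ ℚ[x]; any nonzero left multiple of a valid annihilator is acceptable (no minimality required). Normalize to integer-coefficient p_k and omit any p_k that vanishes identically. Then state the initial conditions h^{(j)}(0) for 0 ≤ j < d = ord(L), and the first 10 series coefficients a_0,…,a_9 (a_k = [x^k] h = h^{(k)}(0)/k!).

f: a_k = 2, 6, 18, 54, 162, 486, 1458, 4374, 13122, 39366, …
g: a_k = 3, 0, -24, 0, 32, 0, -256/15, 0, 512/105, 0, …
h₀=f·g: eliminate ⇒ L₀, order ≤ 1·2.
h₀' ⇒ L via d/dx closure of L₀.
L = (-2 - 96·x + 144·x^2) + (-6 + 18·x)·Dx + (1 - 6·x + 9·x^2)·Dx^2  (order 2).
h: a_k = 18, 12, 54, 472, 1770, 30836/5, 107926/5, 7778864/105, 8751222/35, 787593596/945, …
ICs: h(0) = 18, h′(0) = 12.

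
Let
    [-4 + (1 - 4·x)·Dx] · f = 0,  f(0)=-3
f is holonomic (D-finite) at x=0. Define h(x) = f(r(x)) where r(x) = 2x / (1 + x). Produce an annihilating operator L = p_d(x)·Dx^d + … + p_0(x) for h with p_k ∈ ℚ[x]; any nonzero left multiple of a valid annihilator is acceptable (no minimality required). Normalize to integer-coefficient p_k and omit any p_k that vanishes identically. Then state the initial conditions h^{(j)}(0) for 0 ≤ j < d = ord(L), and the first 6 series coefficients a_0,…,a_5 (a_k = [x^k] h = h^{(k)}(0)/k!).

f: a_k = -3, -12, -48, -192, -768, -3072, …
f∘r: x↦r, Dx↦Dx/r' in L_f ⇒ L₀.
L = 8 + (-1 + 6·x + 7·x^2)·Dx  (order 1).
h: a_k = -3, -24, -168, -1176, -8232, -57624, …
ICs: h(0) = -3.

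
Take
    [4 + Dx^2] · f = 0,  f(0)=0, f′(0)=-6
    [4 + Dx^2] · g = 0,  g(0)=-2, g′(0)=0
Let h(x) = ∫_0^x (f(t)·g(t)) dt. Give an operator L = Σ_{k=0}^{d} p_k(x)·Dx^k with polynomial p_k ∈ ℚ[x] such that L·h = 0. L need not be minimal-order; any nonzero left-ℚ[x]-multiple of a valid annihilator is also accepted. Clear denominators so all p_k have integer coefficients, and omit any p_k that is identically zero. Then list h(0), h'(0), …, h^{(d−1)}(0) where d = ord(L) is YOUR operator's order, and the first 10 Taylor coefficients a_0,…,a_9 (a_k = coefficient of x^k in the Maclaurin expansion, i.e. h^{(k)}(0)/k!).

L = 16·Dx^2 + Dx^4  (order 4).
h: a_k = 0, 0, 6, 0, -8, 0, 64/15, 0, -128/105, 0, …
ICs: h(0) = 0, h′(0) = 0, h′′(0) = 12, h′′′(0) = 0.

f: a_k = 0, -6, 0, 4, 0, -4/5, 0, 8/105, 0, -4/945, …
g: a_k = -2, 0, 4, 0, -4/3, 0, 8/45, 0, -4/315, 0, …
Product ⇒ symmetric product L₀, ord ≤ 4.
Integrate: L := L₀·Dx.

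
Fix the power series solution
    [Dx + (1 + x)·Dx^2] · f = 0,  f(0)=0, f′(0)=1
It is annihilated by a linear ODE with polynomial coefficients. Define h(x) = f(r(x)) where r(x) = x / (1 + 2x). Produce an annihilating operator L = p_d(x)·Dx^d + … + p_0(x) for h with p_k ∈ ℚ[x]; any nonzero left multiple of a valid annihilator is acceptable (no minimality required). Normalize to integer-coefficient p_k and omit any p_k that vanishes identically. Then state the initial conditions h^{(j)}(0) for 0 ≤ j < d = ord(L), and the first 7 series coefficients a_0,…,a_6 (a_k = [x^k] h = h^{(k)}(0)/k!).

f: a_k = 0, 1, -1/2, 1/3, -1/4, 1/5, -1/6, …
h₀=f(r): pull back L_f along r ⇒ L₀.
L = (5 + 12·x)·Dx + (1 + 5·x + 6·x^2)·Dx^2  (order 2).
h: a_k = 0, 1, -5/2, 19/3, -65/4, 211/5, -665/6, …
ICs: h(0) = 0, h′(0) = 1.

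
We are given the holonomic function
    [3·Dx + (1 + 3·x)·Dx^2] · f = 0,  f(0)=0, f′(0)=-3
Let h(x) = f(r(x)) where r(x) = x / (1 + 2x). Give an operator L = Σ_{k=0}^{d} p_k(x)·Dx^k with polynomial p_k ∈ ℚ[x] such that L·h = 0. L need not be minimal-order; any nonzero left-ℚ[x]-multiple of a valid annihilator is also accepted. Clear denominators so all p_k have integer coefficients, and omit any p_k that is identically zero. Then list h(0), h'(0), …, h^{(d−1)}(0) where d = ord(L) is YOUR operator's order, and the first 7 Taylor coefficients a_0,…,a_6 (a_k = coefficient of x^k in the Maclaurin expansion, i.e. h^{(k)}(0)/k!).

f: a_k = 0, -3, 9/2, -9, 81/4, -243/5, 243/2, …
h₀=f(r): pull back L_f along r ⇒ L₀.
L = (7 + 20·x)·Dx + (1 + 7·x + 10·x^2)·Dx^2  (order 2).
h: a_k = 0, -3, 21/2, -39, 609/4, -3093/5, 5187/2, …
ICs: h(0) = 0, h′(0) = -3.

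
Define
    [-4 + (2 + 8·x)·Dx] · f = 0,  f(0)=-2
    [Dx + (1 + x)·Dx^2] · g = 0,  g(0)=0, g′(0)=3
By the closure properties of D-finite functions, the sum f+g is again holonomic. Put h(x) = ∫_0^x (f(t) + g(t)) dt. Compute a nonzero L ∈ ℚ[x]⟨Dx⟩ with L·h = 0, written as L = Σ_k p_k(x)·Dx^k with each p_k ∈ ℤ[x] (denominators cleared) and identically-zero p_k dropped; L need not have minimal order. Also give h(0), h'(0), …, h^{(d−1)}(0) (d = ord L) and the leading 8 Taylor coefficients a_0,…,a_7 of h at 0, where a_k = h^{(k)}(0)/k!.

L = (-8 + 4·x)·Dx^2 + (-10 - 8·x + 20·x^2)·Dx^3 + (-1 - 3·x + 6·x^2 + 8·x^3)·Dx^4  (order 4).
h: a_k = 0, -2, -1/2, 5/6, -7/4, 77/20, -277/30, 335/14, …
ICs: h(0) = 0, h′(0) = -2, h′′(0) = -1, h′′′(0) = 5.

f: a_k = -2, -4, 4, -8, 20, -56, 168, -528, …
g: a_k = 0, 3, -3/2, 1, -3/4, 3/5, -1/2, 3/7, …
Sum ⇒ L₀ = lclm(L_f,L_g) in ℚ(x)⟨Dx⟩.
∫: right-multiply L₀ by Dx.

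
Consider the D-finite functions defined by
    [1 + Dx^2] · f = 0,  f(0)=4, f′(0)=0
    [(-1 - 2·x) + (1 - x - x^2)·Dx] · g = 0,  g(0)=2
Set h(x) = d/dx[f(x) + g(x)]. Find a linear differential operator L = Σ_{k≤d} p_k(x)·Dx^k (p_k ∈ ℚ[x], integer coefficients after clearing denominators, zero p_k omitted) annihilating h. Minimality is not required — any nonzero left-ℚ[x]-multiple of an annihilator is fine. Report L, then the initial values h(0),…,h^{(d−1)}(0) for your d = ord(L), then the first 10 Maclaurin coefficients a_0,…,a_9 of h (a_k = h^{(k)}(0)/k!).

f: a_k = 4, 0, -2, 0, 1/6, 0, -1/180, 0, 1/10080, 0, …
g: a_k = 2, 2, 4, 6, 10, 16, 26, 42, 68, 110, …
f+g: L₀ = lclm(L_f,L_g), ord ≤ 2+1.
Derive L from L₀ (diff closure).
L = (124 + 358·x + 470·x^2 + 230·x^3 + 130·x^4 + 18·x^5 + 6·x^6) + (-19 - 29·x + 36·x^2 + 55·x^3 + 50·x^4 + 27·x^5 + 7·x^6 + 2·x^7)·Dx + (124 + 358·x + 470·x^2 + 230·x^3 + 130·x^4 + 18·x^5 + 6·x^6)·Dx^2 + (-19 - 29·x + 36·x^2 + 55·x^3 + 50·x^4 + 27·x^5 + 7·x^6 + 2·x^7)·Dx^3  (order 3).
h: a_k = 2, 4, 18, 122/3, 80, 4679/30, 294, 685441/1260, 990, 161481599/90720, …
ICs: h(0) = 2, h′(0) = 4, h′′(0) = 36.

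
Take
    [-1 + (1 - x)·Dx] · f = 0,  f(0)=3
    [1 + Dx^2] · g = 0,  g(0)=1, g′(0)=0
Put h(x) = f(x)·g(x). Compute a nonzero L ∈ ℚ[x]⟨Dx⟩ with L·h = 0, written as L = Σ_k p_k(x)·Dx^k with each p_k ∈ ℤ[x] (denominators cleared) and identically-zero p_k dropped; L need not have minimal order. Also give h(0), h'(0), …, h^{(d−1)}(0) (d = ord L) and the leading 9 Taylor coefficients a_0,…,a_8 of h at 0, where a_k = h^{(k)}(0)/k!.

L = (-1 + x) + 2·Dx + (-1 + x)·Dx^2  (order 2).
h: a_k = 3, 3, 3/2, 3/2, 13/8, 13/8, 389/240, 389/240, 4357/2688, …
ICs: h(0) = 3, h′(0) = 3.

f: a_k = 3, 3, 3, 3, 3, 3, 3, 3, 3, …
g: a_k = 1, 0, -1/2, 0, 1/24, 0, -1/720, 0, 1/40320, …
Product ⇒ symmetric product L₀, ord ≤ 2.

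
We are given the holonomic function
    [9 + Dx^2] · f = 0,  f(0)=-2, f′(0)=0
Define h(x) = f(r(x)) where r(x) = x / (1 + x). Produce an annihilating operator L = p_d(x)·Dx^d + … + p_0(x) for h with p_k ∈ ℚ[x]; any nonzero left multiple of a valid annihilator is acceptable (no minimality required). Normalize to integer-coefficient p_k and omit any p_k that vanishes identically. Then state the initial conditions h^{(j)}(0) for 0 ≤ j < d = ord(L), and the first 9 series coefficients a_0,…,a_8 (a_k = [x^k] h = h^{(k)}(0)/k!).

L = 9 + (2 + 6·x + 6·x^2 + 2·x^3)·Dx + (1 + 4·x + 6·x^2 + 4·x^3 + x^4)·Dx^2  (order 2).
h: a_k = -2, 0, 9, -18, 81/4, -9, -819/40, 1377/20, -293553/2240, …
ICs: h(0) = -2, h′(0) = 0.

f: a_k = -2, 0, 9, 0, -27/4, 0, 81/40, 0, -729/2240, …
Change of var in L_f (x↦r) gives L₀.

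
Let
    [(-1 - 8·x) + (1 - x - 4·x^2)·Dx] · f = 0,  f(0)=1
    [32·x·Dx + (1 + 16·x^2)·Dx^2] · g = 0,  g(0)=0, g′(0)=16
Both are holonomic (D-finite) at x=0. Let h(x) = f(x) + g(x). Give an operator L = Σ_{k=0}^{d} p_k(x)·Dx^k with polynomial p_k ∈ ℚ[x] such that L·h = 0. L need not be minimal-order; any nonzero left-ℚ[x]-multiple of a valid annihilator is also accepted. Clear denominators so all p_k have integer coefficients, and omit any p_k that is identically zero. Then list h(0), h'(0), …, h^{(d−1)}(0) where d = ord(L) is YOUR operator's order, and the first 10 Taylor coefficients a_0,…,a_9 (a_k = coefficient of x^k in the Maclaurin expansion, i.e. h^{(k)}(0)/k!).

L = (-160 + 640·x + 14848·x^2 + 36864·x^3 + 178176·x^4 + 98304·x^6)·Dx + (43 + 336·x + 16·x^2 + 3072·x^3 + 35072·x^4 + 124928·x^5 + 12288·x^6 + 98304·x^7)·Dx^2 + (-5 - 23·x - 272·x^2 - 16·x^3 - 2368·x^4 + 5888·x^5 + 12288·x^6 + 4096·x^7 + 16384·x^8)·Dx^3  (order 3).
h: a_k = 1, 17, 5, -229/3, 29, 4421/5, 181, -62449/7, 1165, 1074937/9, …
ICs: h(0) = 1, h′(0) = 17, h′′(0) = 10.

f: a_k = 1, 1, 5, 9, 29, 65, 181, 441, 1165, 2929, …
g: a_k = 0, 16, 0, -256/3, 0, 4096/5, 0, -65536/7, 0, 1048576/9, …
h₀=f+g: left-lcm gives L₀, ord ≤ 3.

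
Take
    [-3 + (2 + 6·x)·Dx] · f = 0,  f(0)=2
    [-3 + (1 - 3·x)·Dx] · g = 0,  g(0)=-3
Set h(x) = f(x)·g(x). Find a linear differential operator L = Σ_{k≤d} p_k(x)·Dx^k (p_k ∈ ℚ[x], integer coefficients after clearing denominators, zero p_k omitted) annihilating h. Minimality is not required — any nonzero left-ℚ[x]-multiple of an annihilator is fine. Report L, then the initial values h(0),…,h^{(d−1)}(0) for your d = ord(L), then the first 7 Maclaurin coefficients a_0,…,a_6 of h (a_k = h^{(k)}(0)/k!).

L = (9 + 9·x) + (-2 + 18·x^2)·Dx  (order 1).
h: a_k = -6, -27, -297/4, -1863/8, -43497/64, -266085/128, -3147093/512, …
ICs: h(0) = -6.

f: a_k = 2, 3, -9/4, 27/8, -405/64, 1701/128, -15309/512, …
g: a_k = -3, -9, -27, -81, -243, -729, -2187, …
Sym-product of L_f,L_g gives L₀ (≤ ord 1).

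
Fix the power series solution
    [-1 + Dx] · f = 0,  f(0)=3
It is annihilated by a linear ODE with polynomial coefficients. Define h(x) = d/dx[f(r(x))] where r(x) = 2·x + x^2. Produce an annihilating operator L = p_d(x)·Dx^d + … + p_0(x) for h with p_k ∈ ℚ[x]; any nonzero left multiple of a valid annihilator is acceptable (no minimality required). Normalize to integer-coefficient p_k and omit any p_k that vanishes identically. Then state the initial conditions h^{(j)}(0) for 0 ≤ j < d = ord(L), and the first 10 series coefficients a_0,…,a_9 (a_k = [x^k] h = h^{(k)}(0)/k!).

L = (3 + 4·x + 2·x^2) + (-1 - x)·Dx  (order 1).
h: a_k = 6, 18, 30, 38, 39, 173/5, 407/15, 135/7, 5281/420, 28787/3780, …
ICs: h(0) = 6.

f: a_k = 3, 3, 3/2, 1/2, 1/8, 1/40, 1/240, 1/1680, 1/13440, 1/120960, …
h₀=f(r): pull back L_f along r ⇒ L₀.
h₀' ⇒ L via d/dx closure of L₀.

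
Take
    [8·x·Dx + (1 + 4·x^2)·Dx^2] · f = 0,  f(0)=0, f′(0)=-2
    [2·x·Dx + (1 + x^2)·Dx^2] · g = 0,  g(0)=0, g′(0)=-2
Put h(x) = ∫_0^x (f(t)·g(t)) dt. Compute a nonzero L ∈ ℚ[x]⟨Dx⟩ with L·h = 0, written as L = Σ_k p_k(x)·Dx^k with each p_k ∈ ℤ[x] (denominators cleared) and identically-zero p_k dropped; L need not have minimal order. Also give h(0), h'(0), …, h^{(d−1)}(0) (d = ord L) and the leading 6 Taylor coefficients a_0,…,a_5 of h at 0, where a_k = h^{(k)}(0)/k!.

f: a_k = 0, -2, 0, 8/3, 0, -32/5, …
g: a_k = 0, -2, 0, 2/3, 0, -2/5, …
h₀=f·g: eliminate ⇒ L₀, order ≤ 2·2.
Integrate: L := L₀·Dx.
L = (-96·x - 800·x^3 - 1024·x^5 + 640·x^7 + 1536·x^9)·Dx^2 + (-20 - 412·x^2 - 1440·x^4 - 896·x^6 + 2240·x^8 + 2304·x^10)·Dx^3 + (-40·x - 280·x^3 - 480·x^5 + 272·x^7 + 1280·x^9 + 768·x^11)·Dx^4 + (-1 - 10·x^2 - 29·x^4 + 116·x^8 + 160·x^10 + 64·x^12)·Dx^5  (order 5).
h: a_k = 0, 0, 0, 4/3, 0, -4/3, …
ICs: h(0) = 0, h′(0) = 0, h′′(0) = 0, h′′′(0) = 8, h′′′′(0) = 0.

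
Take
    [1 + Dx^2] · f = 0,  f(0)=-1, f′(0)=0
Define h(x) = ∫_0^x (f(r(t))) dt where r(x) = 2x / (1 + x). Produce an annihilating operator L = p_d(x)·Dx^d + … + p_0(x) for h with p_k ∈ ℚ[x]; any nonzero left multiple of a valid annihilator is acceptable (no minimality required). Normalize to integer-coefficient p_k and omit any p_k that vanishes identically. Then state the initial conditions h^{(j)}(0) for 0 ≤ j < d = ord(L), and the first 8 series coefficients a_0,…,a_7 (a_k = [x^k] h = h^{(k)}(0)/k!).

L = 4·Dx + (2 + 6·x + 6·x^2 + 2·x^3)·Dx^2 + (1 + 4·x + 6·x^2 + 4·x^3 + x^4)·Dx^3  (order 3).
h: a_k = 0, -1, 0, 2/3, -1, 16/15, -8/9, 22/45, …
ICs: h(0) = 0, h′(0) = -1, h′′(0) = 0.

f: a_k = -1, 0, 1/2, 0, -1/24, 0, 1/720, 0, …
Change of var in L_f (x↦r) gives L₀.
h=∫h₀ ⇒ L = L₀·Dx.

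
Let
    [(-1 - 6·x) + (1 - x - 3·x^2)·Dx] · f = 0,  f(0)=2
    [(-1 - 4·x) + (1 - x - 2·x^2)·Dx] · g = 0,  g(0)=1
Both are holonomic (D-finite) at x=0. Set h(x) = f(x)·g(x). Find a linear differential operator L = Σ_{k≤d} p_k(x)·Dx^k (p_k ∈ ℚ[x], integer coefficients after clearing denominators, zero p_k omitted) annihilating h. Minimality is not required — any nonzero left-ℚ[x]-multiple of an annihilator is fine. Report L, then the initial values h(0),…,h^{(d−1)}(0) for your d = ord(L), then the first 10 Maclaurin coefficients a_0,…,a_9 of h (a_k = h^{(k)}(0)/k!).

f: a_k = 2, 2, 8, 14, 38, 80, 194, 434, 1016, 2318, …
g: a_k = 1, 1, 3, 5, 11, 21, 43, 85, 171, 341, …
f·g: L₀ = L_f ⊗_s L_g, ord ≤ 1·1.
L = (-2 - 8·x + 15·x^2 + 24·x^3) + (1 - 2·x - 4·x^2 + 5·x^3 + 6·x^4)·Dx  (order 1).
h: a_k = 2, 4, 16, 38, 108, 264, 674, 1636, 4000, 9590, …
ICs: h(0) = 2.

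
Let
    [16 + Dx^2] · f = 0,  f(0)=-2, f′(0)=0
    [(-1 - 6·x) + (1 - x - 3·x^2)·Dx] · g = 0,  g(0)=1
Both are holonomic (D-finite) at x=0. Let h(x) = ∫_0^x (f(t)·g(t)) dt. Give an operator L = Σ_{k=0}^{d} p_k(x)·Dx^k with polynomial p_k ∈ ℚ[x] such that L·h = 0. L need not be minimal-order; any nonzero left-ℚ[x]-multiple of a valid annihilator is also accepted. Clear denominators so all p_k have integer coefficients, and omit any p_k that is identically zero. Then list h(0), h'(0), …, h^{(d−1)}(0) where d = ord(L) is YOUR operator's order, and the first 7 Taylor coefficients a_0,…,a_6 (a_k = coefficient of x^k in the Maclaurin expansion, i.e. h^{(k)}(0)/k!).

L = (-10 + 16·x + 48·x^2)·Dx + (2 + 12·x)·Dx^2 + (-1 + x + 3·x^2)·Dx^3  (order 3).
h: a_k = 0, -2, -1, 8/3, 1/2, 14/15, 16/9, …
ICs: h(0) = 0, h′(0) = -2, h′′(0) = -2.

f: a_k = -2, 0, 16, 0, -64/3, 0, 512/45, …
g: a_k = 1, 1, 4, 7, 19, 40, 97, …
Product ⇒ symmetric product L₀, ord ≤ 2.
h=∫h₀ ⇒ L = L₀·Dx.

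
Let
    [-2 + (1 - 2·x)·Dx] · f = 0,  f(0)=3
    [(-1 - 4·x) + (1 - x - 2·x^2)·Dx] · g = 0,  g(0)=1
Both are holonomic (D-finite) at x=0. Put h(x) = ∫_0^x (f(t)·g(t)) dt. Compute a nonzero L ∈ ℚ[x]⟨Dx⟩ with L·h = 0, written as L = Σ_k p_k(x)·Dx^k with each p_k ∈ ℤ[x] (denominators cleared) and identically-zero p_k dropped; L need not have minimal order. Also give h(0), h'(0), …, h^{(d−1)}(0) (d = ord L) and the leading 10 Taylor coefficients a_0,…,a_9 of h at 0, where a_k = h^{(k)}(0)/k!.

f: a_k = 3, 6, 12, 24, 48, 96, 192, 384, 768, 1536, …
g: a_k = 1, 1, 3, 5, 11, 21, 43, 85, 171, 341, …
f·g: L₀ = L_f ⊗_s L_g, ord ≤ 1·1.
h=∫₀ˣh₀: take L = L₀·Dx.
L = (3 + 6·x)·Dx + (-1 + x + 2·x^2)·Dx^2  (order 2).
h: a_k = 0, 3, 9/2, 9, 69/4, 171/5, 135/2, 939/7, 2133/8, 531, …
ICs: h(0) = 0, h′(0) = 3.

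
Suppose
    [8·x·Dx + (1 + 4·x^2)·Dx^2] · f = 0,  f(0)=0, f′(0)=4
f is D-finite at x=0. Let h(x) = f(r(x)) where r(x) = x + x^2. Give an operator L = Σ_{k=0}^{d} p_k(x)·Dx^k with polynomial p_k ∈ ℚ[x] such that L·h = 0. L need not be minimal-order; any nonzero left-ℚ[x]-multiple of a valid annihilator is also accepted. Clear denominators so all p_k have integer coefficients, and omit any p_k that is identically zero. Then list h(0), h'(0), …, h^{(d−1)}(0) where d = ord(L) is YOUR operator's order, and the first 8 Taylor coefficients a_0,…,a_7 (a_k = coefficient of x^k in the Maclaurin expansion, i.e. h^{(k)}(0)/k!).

f: a_k = 0, 4, 0, -16/3, 0, 64/5, 0, -256/7, …
L₀ from L_f via x↦r, Dx↦r'^{-1}Dx.
L = (-2 + 8·x + 32·x^2 + 48·x^3 + 24·x^4)·Dx + (1 + 2·x + 4·x^2 + 16·x^3 + 20·x^4 + 8·x^5)·Dx^2  (order 2).
h: a_k = 0, 4, 4, -16/3, -16, -16/5, 176/3, 640/7, …
ICs: h(0) = 0, h′(0) = 4.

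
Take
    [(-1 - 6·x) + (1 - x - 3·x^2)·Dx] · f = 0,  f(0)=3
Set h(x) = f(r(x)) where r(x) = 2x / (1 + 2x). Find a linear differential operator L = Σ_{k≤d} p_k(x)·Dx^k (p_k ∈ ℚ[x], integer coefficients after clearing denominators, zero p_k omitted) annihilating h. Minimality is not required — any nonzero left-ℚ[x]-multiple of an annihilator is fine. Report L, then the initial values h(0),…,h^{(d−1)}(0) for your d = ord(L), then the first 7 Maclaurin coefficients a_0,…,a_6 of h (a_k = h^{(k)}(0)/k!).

f: a_k = 3, 3, 12, 21, 57, 120, 291, …
L₀ from L_f via x↦r, Dx↦r'^{-1}Dx.
L = (2 + 28·x) + (-1 - 4·x + 8·x^2 + 24·x^3)·Dx  (order 1).
h: a_k = 3, 6, 36, 0, 432, -864, 6912, …
ICs: h(0) = 3.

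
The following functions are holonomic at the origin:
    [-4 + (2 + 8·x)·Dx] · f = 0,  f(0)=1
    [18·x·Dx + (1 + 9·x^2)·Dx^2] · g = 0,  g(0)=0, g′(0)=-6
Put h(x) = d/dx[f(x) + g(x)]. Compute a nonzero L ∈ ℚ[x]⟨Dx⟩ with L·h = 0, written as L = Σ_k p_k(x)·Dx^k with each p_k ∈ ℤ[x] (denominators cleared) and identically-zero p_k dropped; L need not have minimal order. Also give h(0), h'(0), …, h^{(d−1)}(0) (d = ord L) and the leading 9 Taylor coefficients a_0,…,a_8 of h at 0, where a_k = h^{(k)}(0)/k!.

L = (-18 - 180·x + 486·x^2 + 972·x^3) + (-15 - 72·x - 9·x^2 + 1944·x^3 + 3402·x^4)·Dx + (-1 + 5·x + 54·x^2 + 153·x^3 + 567·x^4 + 972·x^5)·Dx^2  (order 2).
h: a_k = -4, -4, 66, -40, -346, -504, 6222, -6864, -13626, …
ICs: h(0) = -4, h′(0) = -4.

f: a_k = 1, 2, -2, 4, -10, 28, -84, 264, -858, …
g: a_k = 0, -6, 0, 18, 0, -486/5, 0, 4374/7, 0, …
Weyl lclm of L_f,L_g ⇒ L₀ (ord ≤ 3).
Differentiate: ansatz ord ≤ ord L₀ ⇒ L.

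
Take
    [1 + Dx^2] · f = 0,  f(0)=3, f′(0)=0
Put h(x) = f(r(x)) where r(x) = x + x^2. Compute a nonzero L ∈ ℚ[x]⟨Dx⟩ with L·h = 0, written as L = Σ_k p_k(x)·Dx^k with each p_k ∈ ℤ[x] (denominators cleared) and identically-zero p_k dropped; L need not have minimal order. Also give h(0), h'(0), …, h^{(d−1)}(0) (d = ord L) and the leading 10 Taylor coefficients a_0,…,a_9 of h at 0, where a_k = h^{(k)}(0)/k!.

L = (1 + 6·x + 12·x^2 + 8·x^3) - 2·Dx + (1 + 2·x)·Dx^2  (order 2).
h: a_k = 3, 0, -3/2, -3, -11/8, 1/2, 179/240, 19/40, 841/13440, -139/1680, …
ICs: h(0) = 3, h′(0) = 0.

f: a_k = 3, 0, -3/2, 0, 1/8, 0, -1/240, 0, 1/13440, 0, …
h₀=f(r): pull back L_f along r ⇒ L₀.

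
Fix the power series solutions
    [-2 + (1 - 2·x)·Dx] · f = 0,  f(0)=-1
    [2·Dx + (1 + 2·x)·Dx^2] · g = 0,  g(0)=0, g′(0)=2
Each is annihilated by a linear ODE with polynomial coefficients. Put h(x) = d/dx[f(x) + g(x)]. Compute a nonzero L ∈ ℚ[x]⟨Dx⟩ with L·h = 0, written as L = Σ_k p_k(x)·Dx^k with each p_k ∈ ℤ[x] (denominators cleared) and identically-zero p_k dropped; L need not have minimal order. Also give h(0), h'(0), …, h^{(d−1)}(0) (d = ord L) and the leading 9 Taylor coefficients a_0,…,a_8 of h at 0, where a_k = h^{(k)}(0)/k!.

L = (40 + 16·x) + (8 + 64·x + 32·x^2)·Dx + (-3 - 2·x + 12·x^2 + 8·x^3)·Dx^2  (order 2).
h: a_k = 0, -12, -16, -80, -128, -448, -768, -2304, -4096, …
ICs: h(0) = 0, h′(0) = -12.

f: a_k = -1, -2, -4, -8, -16, -32, -64, -128, -256, …
g: a_k = 0, 2, -2, 8/3, -4, 32/5, -32/3, 128/7, -32, …
Weyl lclm of L_f,L_g ⇒ L₀ (ord ≤ 3).
Differentiate: ansatz ord ≤ ord L₀ ⇒ L.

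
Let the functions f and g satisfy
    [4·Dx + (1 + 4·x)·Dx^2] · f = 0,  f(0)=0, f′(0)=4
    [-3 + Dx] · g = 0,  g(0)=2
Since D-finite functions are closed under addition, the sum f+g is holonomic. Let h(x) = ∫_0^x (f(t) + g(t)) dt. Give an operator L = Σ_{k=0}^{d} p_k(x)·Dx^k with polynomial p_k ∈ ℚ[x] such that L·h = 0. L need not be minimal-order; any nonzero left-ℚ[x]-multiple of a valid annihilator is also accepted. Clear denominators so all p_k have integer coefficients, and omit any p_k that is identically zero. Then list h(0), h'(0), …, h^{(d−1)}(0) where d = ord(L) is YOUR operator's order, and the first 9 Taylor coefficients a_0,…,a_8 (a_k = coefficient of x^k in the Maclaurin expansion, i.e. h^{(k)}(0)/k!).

L = (-132 - 144·x)·Dx^2 + (23 - 72·x - 144·x^2)·Dx^3 + (7 + 40·x + 48·x^2)·Dx^4  (order 4).
h: a_k = 0, 2, 5, 1/3, 91/12, -229/20, 4177/120, -81677/840, 655603/2240, …
ICs: h(0) = 0, h′(0) = 2, h′′(0) = 10, h′′′(0) = 2.

f: a_k = 0, 4, -8, 64/3, -64, 1024/5, -2048/3, 16384/7, -8192, …
g: a_k = 2, 6, 9, 9, 27/4, 81/20, 81/40, 243/280, 729/2240, …
Weyl lclm of L_f,L_g ⇒ L₀ (ord ≤ 3).
h=∫h₀ ⇒ L = L₀·Dx.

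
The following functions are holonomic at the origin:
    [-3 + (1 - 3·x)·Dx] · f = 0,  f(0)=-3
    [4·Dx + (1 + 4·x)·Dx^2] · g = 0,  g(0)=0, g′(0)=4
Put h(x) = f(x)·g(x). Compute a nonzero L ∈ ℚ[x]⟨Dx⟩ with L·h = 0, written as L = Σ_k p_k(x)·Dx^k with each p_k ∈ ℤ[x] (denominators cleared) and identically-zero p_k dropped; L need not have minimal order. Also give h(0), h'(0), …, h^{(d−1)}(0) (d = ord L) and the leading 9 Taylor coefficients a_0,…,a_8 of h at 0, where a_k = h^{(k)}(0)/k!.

f: a_k = -3, -9, -27, -81, -243, -729, -2187, -6561, -19683, …
g: a_k = 0, 4, -8, 64/3, -64, 1024/5, -2048/3, 16384/7, -8192, …
Sym-product of L_f,L_g gives L₀ (≤ ord 2).
L = 12 + (2 + 36·x)·Dx + (-1 - x + 12·x^2)·Dx^2  (order 2).
h: a_k = 0, -12, -12, -100, -108, -4692/5, -3836/5, -326316/35, -118788/35, …
ICs: h(0) = 0, h′(0) = -12.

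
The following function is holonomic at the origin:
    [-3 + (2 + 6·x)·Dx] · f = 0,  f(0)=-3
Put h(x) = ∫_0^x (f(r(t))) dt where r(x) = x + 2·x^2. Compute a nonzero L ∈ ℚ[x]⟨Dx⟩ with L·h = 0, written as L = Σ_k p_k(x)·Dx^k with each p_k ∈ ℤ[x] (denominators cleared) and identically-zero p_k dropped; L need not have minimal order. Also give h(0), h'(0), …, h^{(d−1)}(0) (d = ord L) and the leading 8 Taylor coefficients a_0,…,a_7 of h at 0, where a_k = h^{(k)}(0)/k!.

f: a_k = -3, -9/2, 27/8, -81/16, 1215/128, -5103/256, 45927/1024, -216513/2048, …
Change of var in L_f (x↦r) gives L₀.
h=∫h₀ ⇒ L = L₀·Dx.
L = (-3 - 12·x)·Dx + (2 + 6·x + 12·x^2)·Dx^2  (order 2).
h: a_k = 0, -3, -9/4, -15/8, 135/64, -189/128, -405/512, 33615/7168, …
ICs: h(0) = 0, h′(0) = -3.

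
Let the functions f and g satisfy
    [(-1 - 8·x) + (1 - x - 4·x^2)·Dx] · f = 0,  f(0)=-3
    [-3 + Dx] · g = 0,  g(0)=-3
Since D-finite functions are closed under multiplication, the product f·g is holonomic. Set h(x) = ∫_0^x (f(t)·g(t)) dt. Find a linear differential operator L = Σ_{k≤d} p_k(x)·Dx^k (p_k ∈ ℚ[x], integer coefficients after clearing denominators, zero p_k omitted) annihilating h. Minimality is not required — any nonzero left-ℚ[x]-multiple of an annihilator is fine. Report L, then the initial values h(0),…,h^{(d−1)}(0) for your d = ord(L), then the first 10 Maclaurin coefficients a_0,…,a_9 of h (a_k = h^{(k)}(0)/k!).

L = (4 + 5·x - 12·x^2)·Dx + (-1 + x + 4·x^2)·Dx^2  (order 2).
h: a_k = 0, 9, 18, 75/2, 297/4, 6219/40, 1653/5, 58311/80, 730269/448, 16651081/4480, …
ICs: h(0) = 0, h′(0) = 9.

f: a_k = -3, -3, -15, -27, -87, -195, -543, -1323, -3495, -8787, …
g: a_k = -3, -9, -27/2, -27/2, -81/8, -243/40, -243/80, -729/560, -2187/4480, -729/4480, …
Sym-product of L_f,L_g gives L₀ (≤ ord 1).
h=∫h₀ ⇒ L = L₀·Dx.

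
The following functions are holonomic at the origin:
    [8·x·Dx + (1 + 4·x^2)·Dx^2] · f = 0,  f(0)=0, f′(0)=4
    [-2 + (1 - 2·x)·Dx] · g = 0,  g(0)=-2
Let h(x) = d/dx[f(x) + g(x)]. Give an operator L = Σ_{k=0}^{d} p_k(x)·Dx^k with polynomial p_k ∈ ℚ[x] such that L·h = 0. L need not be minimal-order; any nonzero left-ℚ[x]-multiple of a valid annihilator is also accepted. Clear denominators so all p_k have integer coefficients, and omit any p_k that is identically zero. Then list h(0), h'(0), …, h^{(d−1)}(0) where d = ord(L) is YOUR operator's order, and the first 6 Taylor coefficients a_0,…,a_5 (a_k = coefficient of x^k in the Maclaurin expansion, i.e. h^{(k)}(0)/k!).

L = (8 - 64·x - 96·x^2) + (-8 + 8·x - 32·x^2 - 96·x^3)·Dx + (1 - 16·x^4)·Dx^2  (order 2).
h: a_k = 0, -16, -64, -128, -256, -768, …
ICs: h(0) = 0, h′(0) = -16.

f: a_k = 0, 4, 0, -16/3, 0, 64/5, …
g: a_k = -2, -4, -8, -16, -32, -64, …
Sum ⇒ L₀ = lclm(L_f,L_g) in ℚ(x)⟨Dx⟩.
Derive L from L₀ (diff closure).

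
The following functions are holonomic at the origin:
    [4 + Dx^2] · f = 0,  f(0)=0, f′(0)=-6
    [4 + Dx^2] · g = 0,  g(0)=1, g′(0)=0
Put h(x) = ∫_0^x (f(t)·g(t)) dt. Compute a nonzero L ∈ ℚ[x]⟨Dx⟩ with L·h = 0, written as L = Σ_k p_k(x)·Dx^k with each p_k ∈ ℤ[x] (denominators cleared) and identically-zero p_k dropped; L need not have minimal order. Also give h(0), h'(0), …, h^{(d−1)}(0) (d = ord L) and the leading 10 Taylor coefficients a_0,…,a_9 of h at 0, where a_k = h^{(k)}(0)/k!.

L = 16·Dx^2 + Dx^4  (order 4).
h: a_k = 0, 0, -3, 0, 4, 0, -32/15, 0, 64/105, 0, …
ICs: h(0) = 0, h′(0) = 0, h′′(0) = -6, h′′′(0) = 0.

f: a_k = 0, -6, 0, 4, 0, -4/5, 0, 8/105, 0, -4/945, …
g: a_k = 1, 0, -2, 0, 2/3, 0, -4/45, 0, 2/315, 0, …
Product ⇒ symmetric product L₀, ord ≤ 4.
∫: right-multiply L₀ by Dx.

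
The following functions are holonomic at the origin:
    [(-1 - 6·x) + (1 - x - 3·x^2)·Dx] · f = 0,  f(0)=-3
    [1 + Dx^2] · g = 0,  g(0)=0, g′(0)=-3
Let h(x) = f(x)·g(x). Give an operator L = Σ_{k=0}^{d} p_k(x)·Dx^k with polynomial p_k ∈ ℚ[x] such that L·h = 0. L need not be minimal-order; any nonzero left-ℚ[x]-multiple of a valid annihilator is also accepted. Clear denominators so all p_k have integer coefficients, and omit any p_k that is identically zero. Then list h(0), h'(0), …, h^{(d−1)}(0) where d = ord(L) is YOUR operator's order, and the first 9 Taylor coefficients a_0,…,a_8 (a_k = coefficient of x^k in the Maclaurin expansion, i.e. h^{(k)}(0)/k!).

L = (5 + x + 3·x^2) + (2 + 12·x)·Dx + (-1 + x + 3·x^2)·Dx^2  (order 2).
h: a_k = 0, 9, 9, 69/2, 123/2, 6603/40, 13983/40, 473087/560, 1060373/560, …
ICs: h(0) = 0, h′(0) = 9.

f: a_k = -3, -3, -12, -21, -57, -120, -291, -651, -1524, …
g: a_k = 0, -3, 0, 1/2, 0, -1/40, 0, 1/1680, 0, …
Product ⇒ symmetric product L₀, ord ≤ 2.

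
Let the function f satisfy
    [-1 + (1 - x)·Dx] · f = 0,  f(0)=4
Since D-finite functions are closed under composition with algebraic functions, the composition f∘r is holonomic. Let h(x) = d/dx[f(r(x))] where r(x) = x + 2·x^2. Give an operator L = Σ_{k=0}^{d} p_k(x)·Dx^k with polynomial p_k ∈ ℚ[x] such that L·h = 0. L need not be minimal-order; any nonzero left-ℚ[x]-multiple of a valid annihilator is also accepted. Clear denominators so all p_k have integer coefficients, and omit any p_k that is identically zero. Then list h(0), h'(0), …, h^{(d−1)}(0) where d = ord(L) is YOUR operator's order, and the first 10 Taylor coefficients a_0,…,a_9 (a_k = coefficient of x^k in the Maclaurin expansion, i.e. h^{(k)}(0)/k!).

f: a_k = 4, 4, 4, 4, 4, 4, 4, 4, 4, 4, …
Substitute x→r, Dx→(1/r')Dx; clear ⇒ L₀.
Derive L from L₀ (diff closure).
L = (6 + 12·x + 24·x^2) + (-1 - 3·x + 6·x^2 + 8·x^3)·Dx  (order 1).
h: a_k = 4, 24, 60, 176, 420, 1032, 2380, 5472, 12276, 27320, …
ICs: h(0) = 4.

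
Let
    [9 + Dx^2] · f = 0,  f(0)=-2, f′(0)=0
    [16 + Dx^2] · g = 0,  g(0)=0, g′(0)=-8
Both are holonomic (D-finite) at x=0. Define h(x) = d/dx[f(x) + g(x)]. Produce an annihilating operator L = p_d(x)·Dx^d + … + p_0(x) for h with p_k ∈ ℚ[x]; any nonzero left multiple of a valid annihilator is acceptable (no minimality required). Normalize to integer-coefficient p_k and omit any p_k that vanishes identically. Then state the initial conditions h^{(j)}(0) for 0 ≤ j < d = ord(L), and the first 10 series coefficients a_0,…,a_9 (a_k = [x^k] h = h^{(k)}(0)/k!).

L = 144 + 25·Dx^2 + Dx^4  (order 4).
h: a_k = -8, 18, 64, -27, -256/3, 243/20, 2048/45, -729/280, -4096/315, 729/2240, …
ICs: h(0) = -8, h′(0) = 18, h′′(0) = 128, h′′′(0) = -162.

f: a_k = -2, 0, 9, 0, -27/4, 0, 81/40, 0, -729/2240, 0, …
g: a_k = 0, -8, 0, 64/3, 0, -256/15, 0, 2048/315, 0, -4096/2835, …
L₀ := lclm(L_f,L_g); ord L₀ ≤ 2+2.
Derive L from L₀ (diff closure).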